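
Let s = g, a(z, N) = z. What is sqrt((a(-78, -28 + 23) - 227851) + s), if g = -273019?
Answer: 2*I*sqrt(125237) ≈ 707.78*I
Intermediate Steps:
s = -273019
sqrt((a(-78, -28 + 23) - 227851) + s) = sqrt((-78 - 227851) - 273019) = sqrt(-227929 - 273019) = sqrt(-500948) = 2*I*sqrt(125237)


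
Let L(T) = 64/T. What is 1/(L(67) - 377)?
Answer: -67/25195 ≈ -0.0026593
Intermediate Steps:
1/(L(67) - 377) = 1/(64/67 - 377) = 1/(-25195/67) = -67/25195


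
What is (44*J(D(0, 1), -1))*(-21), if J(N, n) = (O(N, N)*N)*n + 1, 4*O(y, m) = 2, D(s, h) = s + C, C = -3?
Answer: -2310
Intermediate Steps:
D(s, h) = -3 + s (D(s, h) = s - 3 = -3 + s)
O(y, m) = ½ (O(y, m) = (¼)*2 = ½)
J(N, n) = 1 + N*n/2 (J(N, n) = (N/2)*n + 1 = N*n/2 + 1 = 1 + N*n/2)
(44*J(D(0, 1), -1))*(-21) = (44*(1 + (½)*(-3 + 0)*(-1)))*(-21) = (44*(1 + (½)*(-3)*(-1)))*(-21) = (44*(1 + 3/2))*(-21) = (44*(5/2))*(-21) = 110*(-21) = -2310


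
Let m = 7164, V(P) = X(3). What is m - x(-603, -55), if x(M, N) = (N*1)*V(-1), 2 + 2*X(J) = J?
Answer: 14383/2 ≈ 7191.5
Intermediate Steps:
X(J) = -1 + J/2
V(P) = 1/2 (V(P) = -1 + (1/2)*3 = -1 + 3/2 = 1/2)
x(M, N) = N/2 (x(M, N) = (N*1)*(1/2) = N*(1/2) = N/2)
m - x(-603, -55) = 7164 - (-55)/2 = 7164 - 1*(-55/2) = 7164 + 55/2 = 14383/2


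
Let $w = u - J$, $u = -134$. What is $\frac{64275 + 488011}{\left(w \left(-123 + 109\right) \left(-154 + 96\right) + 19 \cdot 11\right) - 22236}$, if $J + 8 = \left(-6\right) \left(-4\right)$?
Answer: $- \frac{552286}{143827} \approx -3.8399$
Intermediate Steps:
$J = 16$ ($J = -8 - -24 = -8 + 24 = 16$)
$w = -150$ ($w = -134 - 16 = -150$)
$\frac{64275 + 488011}{\left(w \left(-123 + 109\right) \left(-154 + 96\right) + 19 \cdot 11\right) - 22236} = \frac{64275 + 488011}{\left(- 150 \left(-123 + 109\right) \left(-154 + 96\right) + 19 \cdot 11\right) - 22236} = \frac{552286}{\left(- 150 \left(\left(-14\right) \left(-58\right)\right) + 209\right) - 22236} = \frac{552286}{\left(\left(-150\right) 812 + 209\right) - 22236} = \frac{552286}{\left(-121800 + 209\right) - 22236} = \frac{552286}{-121591 - 22236} = \frac{552286}{-143827} = 552286 \left(- \frac{1}{143827}\right) = - \frac{552286}{143827}$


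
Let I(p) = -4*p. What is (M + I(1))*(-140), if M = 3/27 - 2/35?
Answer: 4972/9 ≈ 552.44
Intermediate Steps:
M = 17/315 (M = 3*(1/27) - 2*1/35 = ⅑ - 2/35 = 17/315 ≈ 0.053968)
(M + I(1))*(-140) = (17/315 - 4*1)*(-140) = (17/315 - 4)*(-140) = -1243/315*(-140) = 4972/9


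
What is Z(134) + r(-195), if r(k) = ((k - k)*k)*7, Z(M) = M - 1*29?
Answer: 105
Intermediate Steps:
Z(M) = -29 + M (Z(M) = M - 29 = -29 + M)
r(k) = 0 (r(k) = (0*k)*7 = 0*7 = 0)
Z(134) + r(-195) = (-29 + 134) + 0 = 105 + 0 = 105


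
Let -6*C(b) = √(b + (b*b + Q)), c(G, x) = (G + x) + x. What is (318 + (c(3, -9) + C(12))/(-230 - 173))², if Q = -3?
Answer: (256338 + √17)²/649636 ≈ 1.0115e+5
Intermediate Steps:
c(G, x) = G + 2*x
C(b) = -√(-3 + b + b²)/6 (C(b) = -√(b + (b*b - 3))/6 = -√(b + (b² - 3))/6 = -√(b + (-3 + b²))/6 = -√(-3 + b + b²)/6)
(318 + (c(3, -9) + C(12))/(-230 - 173))² = (318 + ((3 + 2*(-9)) - √(-3 + 12 + 12²)/6)/(-230 - 173))² = (318 + ((3 - 18) - √(-3 + 12 + 144)/6)/(-403))² = (318 + (-15 - √17/2)*(-1/403))² = (318 + (15/403 + √17/806))² = (128169/403 + √17/806)²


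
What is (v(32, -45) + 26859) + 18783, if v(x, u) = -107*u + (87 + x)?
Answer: 50576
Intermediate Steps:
v(x, u) = 87 + x - 107*u
(v(32, -45) + 26859) + 18783 = ((87 + 32 - 107*(-45)) + 26859) + 18783 = ((87 + 32 + 4815) + 26859) + 18783 = (4934 + 26859) + 18783 = 31793 + 18783 = 50576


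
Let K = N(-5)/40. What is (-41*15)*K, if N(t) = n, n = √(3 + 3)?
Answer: -123*√6/8 ≈ -37.661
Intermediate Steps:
n = √6 ≈ 2.4495
N(t) = √6
K = √6/40 ≈ 0.061237
(-41*15)*K = (-41*15)*(√6/40) = -123*√6/8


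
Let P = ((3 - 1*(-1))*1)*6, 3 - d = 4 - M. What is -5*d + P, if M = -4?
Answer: 49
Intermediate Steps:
d = -5 (d = 3 - (4 - 1*(-4)) = 3 - (4 + 4) = 3 - 1*8 = 3 - 8 = -5)
P = 24 (P = ((3 + 1)*1)*6 = (4*1)*6 = 4*6 = 24)
-5*d + P = -5*(-5) + 24 = 25 + 24 = 49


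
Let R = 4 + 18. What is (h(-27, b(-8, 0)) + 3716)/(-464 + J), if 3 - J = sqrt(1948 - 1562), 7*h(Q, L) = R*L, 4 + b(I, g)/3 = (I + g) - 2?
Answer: -236032/30305 + 512*sqrt(386)/30305 ≈ -7.4566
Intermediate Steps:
b(I, g) = -18 + 3*I + 3*g (b(I, g) = -12 + 3*((I + g) - 2) = -12 + 3*(-2 + I + g) = -12 + (-6 + 3*I + 3*g) = -18 + 3*I + 3*g)
R = 22
h(Q, L) = 22*L/7 (h(Q, L) = (22*L)/7 = 22*L/7)
J = 3 - sqrt(386) (J = 3 - sqrt(1948 - 1562) = 3 - sqrt(386) ≈ -16.647)
(h(-27, b(-8, 0)) + 3716)/(-464 + J) = (22*(-18 + 3*(-8) + 3*0)/7 + 3716)/(-464 + (3 - sqrt(386))) = (22*(-18 - 24 + 0)/7 + 3716)/(-461 - sqrt(386)) = ((22/7)*(-42) + 3716)/(-461 - sqrt(386)) = (-132 + 3716)/(-461 - sqrt(386)) = 3584/(-461 - sqrt(386))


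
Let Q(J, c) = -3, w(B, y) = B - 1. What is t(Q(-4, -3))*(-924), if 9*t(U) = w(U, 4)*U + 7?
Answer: -5852/3 ≈ -1950.7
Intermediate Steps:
w(B, y) = -1 + B
t(U) = 7/9 + U*(-1 + U)/9 (t(U) = ((-1 + U)*U + 7)/9 = (U*(-1 + U) + 7)/9 = (7 + U*(-1 + U))/9 = 7/9 + U*(-1 + U)/9)
t(Q(-4, -3))*(-924) = (7/9 + (⅑)*(-3)*(-1 - 3))*(-924) = (7/9 + (⅑)*(-3)*(-4))*(-924) = (7/9 + 4/3)*(-924) = (19/9)*(-924) = -5852/3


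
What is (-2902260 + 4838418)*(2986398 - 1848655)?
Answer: 2202850211394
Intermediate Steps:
(-2902260 + 4838418)*(2986398 - 1848655) = 1936158*1137743 = 2202850211394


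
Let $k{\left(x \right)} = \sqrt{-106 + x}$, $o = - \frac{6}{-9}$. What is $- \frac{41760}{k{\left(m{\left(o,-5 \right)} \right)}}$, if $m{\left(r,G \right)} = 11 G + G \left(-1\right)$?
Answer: $\frac{6960 i \sqrt{39}}{13} \approx 3343.5 i$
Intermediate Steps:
$o = \frac{2}{3}$ ($o = \left(-6\right) \left(- \frac{1}{9}\right) = \frac{2}{3} \approx 0.66667$)
$m{\left(r,G \right)} = 10 G$ ($m{\left(r,G \right)} = 11 G - G = 10 G$)
$- \frac{41760}{k{\left(m{\left(o,-5 \right)} \right)}} = - \frac{41760}{\sqrt{-106 + 10 \left(-5\right)}} = - \frac{41760}{\sqrt{-106 - 50}} = - \frac{41760}{\sqrt{-156}} = - \frac{41760}{2 i \sqrt{39}} = - 41760 \left(- \frac{i \sqrt{39}}{78}\right) = \frac{6960 i \sqrt{39}}{13}$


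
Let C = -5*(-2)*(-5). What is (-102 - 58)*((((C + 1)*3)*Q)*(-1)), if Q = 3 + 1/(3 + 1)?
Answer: -76440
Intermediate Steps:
Q = 13/4 (Q = 3 + 1/4 = 13/4 ≈ 3.2500)
C = -50 (C = 10*(-5) = -50)
(-102 - 58)*((((C + 1)*3)*Q)*(-1)) = (-102 - 58)*((((-50 + 1)*3)*(13/4))*(-1)) = -160*-49*3*(13/4)*(-1) = -160*(-147*13/4)*(-1) = -(-76440)*(-1) = -160*1911/4 = -76440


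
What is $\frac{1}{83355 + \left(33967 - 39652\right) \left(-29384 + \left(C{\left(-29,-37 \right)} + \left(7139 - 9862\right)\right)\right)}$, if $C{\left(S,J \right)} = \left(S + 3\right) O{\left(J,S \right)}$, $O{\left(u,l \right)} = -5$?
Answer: $\frac{1}{181872600} \approx 5.4984 \cdot 10^{-9}$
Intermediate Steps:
$C{\left(S,J \right)} = -15 - 5 S$ ($C{\left(S,J \right)} = \left(S + 3\right) \left(-5\right) = \left(3 + S\right) \left(-5\right) = -15 - 5 S$)
$\frac{1}{83355 + \left(33967 - 39652\right) \left(-29384 + \left(C{\left(-29,-37 \right)} + \left(7139 - 9862\right)\right)\right)} = \frac{1}{83355 + \left(33967 - 39652\right) \left(-29384 + \left(\left(-15 - -145\right) + \left(7139 - 9862\right)\right)\right)} = \frac{1}{83355 - 5685 \left(-29384 + \left(\left(-15 + 145\right) + \left(7139 - 9862\right)\right)\right)} = \frac{1}{83355 - 5685 \left(-29384 + \left(130 - 2723\right)\right)} = \frac{1}{83355 - 5685 \left(-29384 - 2593\right)} = \frac{1}{83355 - -181789245} = \frac{1}{83355 + 181789245} = \frac{1}{181872600}$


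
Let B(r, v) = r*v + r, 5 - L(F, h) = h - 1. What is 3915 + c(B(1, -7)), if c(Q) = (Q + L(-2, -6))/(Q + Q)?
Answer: 7829/2 ≈ 3914.5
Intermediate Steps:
L(F, h) = 6 - h (L(F, h) = 5 - (h - 1) = 5 - (-1 + h) = 5 + (1 - h) = 6 - h)
B(r, v) = r + r*v
c(Q) = (12 + Q)/(2*Q) (c(Q) = (Q + (6 - 1*(-6)))/(Q + Q) = (Q + (6 + 6))/((2*Q)) = (Q + 12)*(1/(2*Q)) = (12 + Q)*(1/(2*Q)) = (12 + Q)/(2*Q))
3915 + c(B(1, -7)) = 3915 + (12 + 1*(1 - 7))/(2*((1*(1 - 7)))) = 3915 + (12 + 1*(-6))/(2*((1*(-6)))) = 3915 + (1/2)*(12 - 6)/(-6) = 3915 + (1/2)*(-1/6)*6 = 3915 - 1/2 = 7829/2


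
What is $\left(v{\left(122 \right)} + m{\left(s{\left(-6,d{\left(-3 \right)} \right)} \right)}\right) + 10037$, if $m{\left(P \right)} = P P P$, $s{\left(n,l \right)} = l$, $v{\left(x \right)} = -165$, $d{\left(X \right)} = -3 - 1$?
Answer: $9808$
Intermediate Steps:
$d{\left(X \right)} = -4$ ($d{\left(X \right)} = -3 - 1 = -4$)
$m{\left(P \right)} = P^{3}$ ($m{\left(P \right)} = P^{2} P = P^{3}$)
$\left(v{\left(122 \right)} + m{\left(s{\left(-6,d{\left(-3 \right)} \right)} \right)}\right) + 10037 = \left(-165 + \left(-4\right)^{3}\right) + 10037 = \left(-165 - 64\right) + 10037 = -229 + 10037 = 9808$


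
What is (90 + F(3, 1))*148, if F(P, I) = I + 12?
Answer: 15244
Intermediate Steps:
F(P, I) = 12 + I
(90 + F(3, 1))*148 = (90 + (12 + 1))*148 = (90 + 13)*148 = 103*148 = 15244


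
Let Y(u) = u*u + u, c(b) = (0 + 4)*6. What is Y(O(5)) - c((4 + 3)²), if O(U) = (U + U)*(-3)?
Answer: 846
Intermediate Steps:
c(b) = 24 (c(b) = 4*6 = 24)
O(U) = -6*U (O(U) = (2*U)*(-3) = -6*U)
Y(u) = u + u² (Y(u) = u² + u = u + u²)
Y(O(5)) - c((4 + 3)²) = (-6*5)*(1 - 6*5) - 1*24 = -30*(1 - 30) - 24 = -30*(-29) - 24 = 870 - 24 = 846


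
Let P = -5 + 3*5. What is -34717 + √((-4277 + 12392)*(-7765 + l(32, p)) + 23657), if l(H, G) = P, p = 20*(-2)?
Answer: -34717 + 2*I*√15727042 ≈ -34717.0 + 7931.5*I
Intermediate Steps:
p = -40
P = 10 (P = -5 + 15 = 10)
l(H, G) = 10
-34717 + √((-4277 + 12392)*(-7765 + l(32, p)) + 23657) = -34717 + √((-4277 + 12392)*(-7765 + 10) + 23657) = -34717 + √(8115*(-7755) + 23657) = -34717 + √(-62931825 + 23657) = -34717 + √(-62908168) = -34717 + 2*I*√15727042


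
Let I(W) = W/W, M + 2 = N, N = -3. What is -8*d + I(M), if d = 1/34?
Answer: 13/17 ≈ 0.76471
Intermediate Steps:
M = -5 (M = -2 - 3 = -5)
d = 1/34 ≈ 0.029412
I(W) = 1
-8*d + I(M) = -8*1/34 + 1 = -4/17 + 1 = 13/17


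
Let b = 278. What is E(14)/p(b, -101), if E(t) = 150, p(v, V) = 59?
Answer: 150/59 ≈ 2.5424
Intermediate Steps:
E(14)/p(b, -101) = 150/59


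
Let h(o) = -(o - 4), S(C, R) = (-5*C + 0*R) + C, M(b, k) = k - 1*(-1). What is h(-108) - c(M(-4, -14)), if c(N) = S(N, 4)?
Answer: 60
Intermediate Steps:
M(b, k) = 1 + k (M(b, k) = k + 1 = 1 + k)
S(C, R) = -4*C (S(C, R) = (-5*C + 0) + C = -5*C + C = -4*C)
h(o) = 4 - o (h(o) = -(-4 + o) = 4 - o)
c(N) = -4*N
h(-108) - c(M(-4, -14)) = (4 - 1*(-108)) - (-4)*(1 - 14) = (4 + 108) - (-4)*(-13) = 112 - 1*52 = 112 - 52 = 60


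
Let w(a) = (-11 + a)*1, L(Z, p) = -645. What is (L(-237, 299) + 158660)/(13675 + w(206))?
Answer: 31603/2774 ≈ 11.393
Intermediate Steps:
w(a) = -11 + a
(L(-237, 299) + 158660)/(13675 + w(206)) = (-645 + 158660)/(13675 + (-11 + 206)) = 158015/(13675 + 195) = 158015/13870 = 158015*(1/13870) = 31603/2774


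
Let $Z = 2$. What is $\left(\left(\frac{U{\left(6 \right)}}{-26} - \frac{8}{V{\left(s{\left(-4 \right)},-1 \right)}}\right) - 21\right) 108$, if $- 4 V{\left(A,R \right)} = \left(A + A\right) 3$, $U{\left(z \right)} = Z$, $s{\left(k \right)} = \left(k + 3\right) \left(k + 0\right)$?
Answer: $- \frac{27720}{13} \approx -2132.3$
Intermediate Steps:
$s{\left(k \right)} = k \left(3 + k\right)$ ($s{\left(k \right)} = \left(3 + k\right) k = k \left(3 + k\right)$)
$U{\left(z \right)} = 2$
$V{\left(A,R \right)} = - \frac{3 A}{2}$ ($V{\left(A,R \right)} = - \frac{\left(A + A\right) 3}{4} = - \frac{2 A 3}{4} = - \frac{6 A}{4} = - \frac{3 A}{2}$)
$\left(\left(\frac{U{\left(6 \right)}}{-26} - \frac{8}{V{\left(s{\left(-4 \right)},-1 \right)}}\right) - 21\right) 108 = \left(\left(\frac{2}{-26} - \frac{8}{\left(- \frac{3}{2}\right) \left(- 4 \left(3 - 4\right)\right)}\right) - 21\right) 108 = \left(\left(2 \left(- \frac{1}{26}\right) - \frac{8}{\left(- \frac{3}{2}\right) \left(\left(-4\right) \left(-1\right)\right)}\right) - 21\right) 108 = \left(\left(- \frac{1}{13} - \frac{8}{\left(- \frac{3}{2}\right) 4}\right) - 21\right) 108 = \left(\left(- \frac{1}{13} - \frac{8}{-6}\right) - 21\right) 108 = \left(\left(- \frac{1}{13} - - \frac{4}{3}\right) - 21\right) 108 = \left(\left(- \frac{1}{13} + \frac{4}{3}\right) - 21\right) 108 = \left(\frac{49}{39} - 21\right) 108 = \left(- \frac{770}{39}\right) 108 = - \frac{27720}{13}$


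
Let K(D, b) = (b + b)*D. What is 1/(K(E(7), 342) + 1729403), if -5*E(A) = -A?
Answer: 5/8651803 ≈ 5.7791e-7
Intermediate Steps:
E(A) = A/5 (E(A) = -(-1)*A/5 = A/5)
K(D, b) = 2*D*b (K(D, b) = (2*b)*D = 2*D*b)
1/(K(E(7), 342) + 1729403) = 1/(2*((1/5)*7)*342 + 1729403) = 1/(2*(7/5)*342 + 1729403) = 1/(4788/5 + 1729403) = 1/(8651803/5) = 5/8651803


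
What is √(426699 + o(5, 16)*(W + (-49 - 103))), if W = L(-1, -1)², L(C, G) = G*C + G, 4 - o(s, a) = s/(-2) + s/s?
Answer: √425863 ≈ 652.58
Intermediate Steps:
o(s, a) = 3 + s/2 (o(s, a) = 4 - (s/(-2) + s/s) = 4 - (s*(-½) + 1) = 4 - (-s/2 + 1) = 4 - (1 - s/2) = 4 + (-1 + s/2) = 3 + s/2)
L(C, G) = G + C*G (L(C, G) = C*G + G = G + C*G)
W = 0 (W = (-(1 - 1))² = (-1*0)² = 0² = 0)
√(426699 + o(5, 16)*(W + (-49 - 103))) = √(426699 + (3 + (½)*5)*(0 + (-49 - 103))) = √(426699 + (3 + 5/2)*(0 - 152)) = √(426699 + (11/2)*(-152)) = √(426699 - 836) = √425863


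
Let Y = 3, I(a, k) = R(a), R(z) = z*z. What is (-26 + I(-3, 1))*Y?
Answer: -51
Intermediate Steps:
R(z) = z**2
I(a, k) = a**2
(-26 + I(-3, 1))*Y = (-26 + (-3)**2)*3 = (-26 + 9)*3 = -17*3 = -51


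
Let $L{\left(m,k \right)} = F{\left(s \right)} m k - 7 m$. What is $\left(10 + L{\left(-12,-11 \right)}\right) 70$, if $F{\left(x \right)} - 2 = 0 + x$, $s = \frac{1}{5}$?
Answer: $26908$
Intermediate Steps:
$s = \frac{1}{5} \approx 0.2$
$F{\left(x \right)} = 2 + x$ ($F{\left(x \right)} = 2 + \left(0 + x\right) = 2 + x$)
$L{\left(m,k \right)} = - 7 m + \frac{11 k m}{5}$ ($L{\left(m,k \right)} = \left(2 + \frac{1}{5}\right) m k - 7 m = \frac{11 m}{5} k - 7 m = \frac{11 k m}{5} - 7 m = - 7 m + \frac{11 k m}{5}$)
$\left(10 + L{\left(-12,-11 \right)}\right) 70 = \left(10 + \frac{1}{5} \left(-12\right) \left(-35 + 11 \left(-11\right)\right)\right) 70 = \left(10 + \frac{1}{5} \left(-12\right) \left(-35 - 121\right)\right) 70 = \left(10 + \frac{1}{5} \left(-12\right) \left(-156\right)\right) 70 = \left(10 + \frac{1872}{5}\right) 70 = \frac{1922}{5} \cdot 70 = 26908$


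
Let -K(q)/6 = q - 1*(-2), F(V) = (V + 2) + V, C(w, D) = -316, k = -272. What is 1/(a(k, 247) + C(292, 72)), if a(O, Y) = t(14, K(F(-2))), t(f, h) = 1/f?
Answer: -14/4423 ≈ -0.0031653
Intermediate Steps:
F(V) = 2 + 2*V (F(V) = (2 + V) + V = 2 + 2*V)
K(q) = -12 - 6*q (K(q) = -6*(q - 1*(-2)) = -6*(q + 2) = -6*(2 + q) = -12 - 6*q)
a(O, Y) = 1/14
1/(a(k, 247) + C(292, 72)) = 1/(1/14 - 316) = 1/(-4423/14) = -14/4423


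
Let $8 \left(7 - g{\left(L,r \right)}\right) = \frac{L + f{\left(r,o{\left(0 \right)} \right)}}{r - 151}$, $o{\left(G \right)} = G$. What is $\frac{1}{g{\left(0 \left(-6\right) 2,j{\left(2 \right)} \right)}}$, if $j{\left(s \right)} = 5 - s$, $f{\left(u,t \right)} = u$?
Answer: $\frac{1184}{8291} \approx 0.14281$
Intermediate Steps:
$g{\left(L,r \right)} = 7 - \frac{L + r}{8 \left(-151 + r\right)}$ ($g{\left(L,r \right)} = 7 - \frac{\left(L + r\right) \frac{1}{r - 151}}{8} = 7 - \frac{\left(L + r\right) \frac{1}{-151 + r}}{8} = 7 - \frac{\frac{1}{-151 + r} \left(L + r\right)}{8} = 7 - \frac{L + r}{8 \left(-151 + r\right)}$)
$\frac{1}{g{\left(0 \left(-6\right) 2,j{\left(2 \right)} \right)}} = \frac{1}{\frac{1}{8} \frac{1}{-151 + \left(5 - 2\right)} \left(-8456 - 0 \left(-6\right) 2 + 55 \left(5 - 2\right)\right)} = \frac{1}{\frac{1}{8} \frac{1}{-151 + \left(5 - 2\right)} \left(-8456 - 0 \cdot 2 + 55 \left(5 - 2\right)\right)} = \frac{1}{\frac{1}{8} \frac{1}{-151 + 3} \left(-8456 - 0 + 55 \cdot 3\right)} = \frac{1}{\frac{1}{8} \frac{1}{-148} \left(-8456 + 0 + 165\right)} = \frac{1}{\frac{1}{8} \left(- \frac{1}{148}\right) \left(-8291\right)} = \frac{1}{\frac{8291}{1184}} = \frac{1184}{8291}$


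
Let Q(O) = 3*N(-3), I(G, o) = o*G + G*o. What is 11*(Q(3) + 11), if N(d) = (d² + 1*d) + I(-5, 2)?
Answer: -341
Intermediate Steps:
I(G, o) = 2*G*o (I(G, o) = G*o + G*o = 2*G*o)
N(d) = -20 + d + d² (N(d) = (d² + 1*d) + 2*(-5)*2 = (d² + d) - 20 = (d + d²) - 20 = -20 + d + d²)
Q(O) = -42 (Q(O) = 3*(-20 - 3 + (-3)²) = 3*(-20 - 3 + 9) = 3*(-14) = -42)
11*(Q(3) + 11) = 11*(-42 + 11) = 11*(-31) = -341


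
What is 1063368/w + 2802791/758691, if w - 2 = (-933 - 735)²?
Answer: 4302382862027/1055424913083 ≈ 4.0764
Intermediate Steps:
w = 2782226 (w = 2 + (-933 - 735)² = 2 + (-1668)² = 2 + 2782224 = 2782226)
1063368/w + 2802791/758691 = 1063368/2782226 + 2802791/758691 = 1063368*(1/2782226) + 2802791*(1/758691) = 531684/1391113 + 2802791/758691 = 4302382862027/1055424913083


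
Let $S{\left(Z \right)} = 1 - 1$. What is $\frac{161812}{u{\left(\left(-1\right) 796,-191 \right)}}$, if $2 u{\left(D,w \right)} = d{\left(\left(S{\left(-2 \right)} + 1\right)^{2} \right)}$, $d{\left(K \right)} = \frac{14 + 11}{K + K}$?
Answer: $\frac{647248}{25} \approx 25890.0$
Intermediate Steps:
$S{\left(Z \right)} = 0$
$d{\left(K \right)} = \frac{25}{2 K}$
$u{\left(D,w \right)} = \frac{25}{4}$ ($u{\left(D,w \right)} = \frac{\frac{25}{2} \frac{1}{\left(0 + 1\right)^{2}}}{2} = \frac{\frac{25}{2} \frac{1}{1^{2}}}{2} = \frac{\frac{25}{2} \cdot 1^{-1}}{2} = \frac{\frac{25}{2} \cdot 1}{2} = \frac{1}{2} \cdot \frac{25}{2} = \frac{25}{4}$)
$\frac{161812}{u{\left(\left(-1\right) 796,-191 \right)}} = \frac{161812}{\frac{25}{4}} = 161812 \cdot \frac{4}{25} = \frac{647248}{25}$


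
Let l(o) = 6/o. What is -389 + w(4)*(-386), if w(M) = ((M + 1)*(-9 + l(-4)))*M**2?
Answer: 323851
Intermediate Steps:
w(M) = M**2*(-21/2 - 21*M/2) (w(M) = ((M + 1)*(-9 + 6/(-4)))*M**2 = ((1 + M)*(-9 + 6*(-1/4)))*M**2 = ((1 + M)*(-9 - 3/2))*M**2 = ((1 + M)*(-21/2))*M**2 = (-21/2 - 21*M/2)*M**2 = M**2*(-21/2 - 21*M/2))
-389 + w(4)*(-386) = -389 + ((21/2)*4**2*(-1 - 1*4))*(-386) = -389 + ((21/2)*16*(-1 - 4))*(-386) = -389 + ((21/2)*16*(-5))*(-386) = -389 - 840*(-386) = -389 + 324240 = 323851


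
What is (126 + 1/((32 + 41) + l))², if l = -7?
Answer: 69172489/4356 ≈ 15880.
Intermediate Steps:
(126 + 1/((32 + 41) + l))² = (126 + 1/((32 + 41) - 7))² = (126 + 1/(73 - 7))² = (126 + 1/66)² = (8317/66)² = 69172489/4356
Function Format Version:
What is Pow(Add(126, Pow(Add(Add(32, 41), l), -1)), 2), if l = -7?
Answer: Rational(69172489, 4356) ≈ 15880.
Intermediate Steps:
Pow(Add(126, Pow(Add(Add(32, 41), l), -1)), 2) = Pow(Add(126, Pow(Add(Add(32, 41), -7), -1)), 2) = Pow(Add(126, Pow(Add(73, -7), -1)), 2) = Pow(Add(126, Pow(66, -1)), 2) = Pow(Add(126, Rational(1, 66)), 2) = Pow(Rational(8317, 66), 2) = Rational(69172489, 4356)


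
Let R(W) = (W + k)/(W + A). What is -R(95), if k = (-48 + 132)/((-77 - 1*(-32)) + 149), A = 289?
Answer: -2491/9984 ≈ -0.24950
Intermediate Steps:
k = 21/26 (k = 84/((-77 + 32) + 149) = 84/(-45 + 149) = 84/104 = 84*(1/104) = 21/26 ≈ 0.80769)
R(W) = (21/26 + W)/(289 + W) (R(W) = (W + 21/26)/(W + 289) = (21/26 + W)/(289 + W))
-R(95) = -(21/26 + 95)/(289 + 95) = -2491/(384*26) = -1*2491/9984 = -2491/9984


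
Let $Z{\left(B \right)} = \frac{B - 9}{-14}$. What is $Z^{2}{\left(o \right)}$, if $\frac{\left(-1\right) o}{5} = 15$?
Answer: $36$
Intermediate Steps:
$o = -75$ ($o = \left(-5\right) 15 = -75$)
$Z{\left(B \right)} = \frac{9}{14} - \frac{B}{14}$ ($Z{\left(B \right)} = \left(B - 9\right) \left(- \frac{1}{14}\right) = \left(-9 + B\right) \left(- \frac{1}{14}\right) = \frac{9}{14} - \frac{B}{14}$)
$Z^{2}{\left(o \right)} = \left(\frac{9}{14} - - \frac{75}{14}\right)^{2} = \left(\frac{9}{14} + \frac{75}{14}\right)^{2} = 6^{2} = 36$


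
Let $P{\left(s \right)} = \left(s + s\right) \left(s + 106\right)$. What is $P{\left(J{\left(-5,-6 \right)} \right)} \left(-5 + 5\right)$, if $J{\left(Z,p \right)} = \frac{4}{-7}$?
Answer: $0$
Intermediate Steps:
$J{\left(Z,p \right)} = - \frac{4}{7}$ ($J{\left(Z,p \right)} = 4 \left(- \frac{1}{7}\right) = - \frac{4}{7}$)
$P{\left(s \right)} = 2 s \left(106 + s\right)$
$P{\left(J{\left(-5,-6 \right)} \right)} \left(-5 + 5\right) = 2 \left(- \frac{4}{7}\right) \left(106 - \frac{4}{7}\right) \left(-5 + 5\right) = 2 \left(- \frac{4}{7}\right) \frac{738}{7} \cdot 0 = \left(- \frac{5904}{49}\right) 0 = 0$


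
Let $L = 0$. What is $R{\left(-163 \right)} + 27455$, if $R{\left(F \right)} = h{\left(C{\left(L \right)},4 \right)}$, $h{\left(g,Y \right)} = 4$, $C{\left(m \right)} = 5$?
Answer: $27459$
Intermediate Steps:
$R{\left(F \right)} = 4$
$R{\left(-163 \right)} + 27455 = 4 + 27455 = 27459$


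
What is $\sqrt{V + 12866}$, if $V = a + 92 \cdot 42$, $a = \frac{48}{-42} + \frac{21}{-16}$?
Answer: $\frac{3 \sqrt{1457155}}{28} \approx 129.33$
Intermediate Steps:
$a = - \frac{275}{112}$ ($a = 48 \left(- \frac{1}{42}\right) + 21 \left(- \frac{1}{16}\right) = - \frac{8}{7} - \frac{21}{16} = - \frac{275}{112} \approx -2.4554$)
$V = \frac{432493}{112}$ ($V = - \frac{275}{112} + 92 \cdot 42 = - \frac{275}{112} + 3864 = \frac{432493}{112} \approx 3861.5$)
$\sqrt{V + 12866} = \sqrt{\frac{432493}{112} + 12866} = \sqrt{\frac{1873485}{112}} = \frac{3 \sqrt{1457155}}{28}$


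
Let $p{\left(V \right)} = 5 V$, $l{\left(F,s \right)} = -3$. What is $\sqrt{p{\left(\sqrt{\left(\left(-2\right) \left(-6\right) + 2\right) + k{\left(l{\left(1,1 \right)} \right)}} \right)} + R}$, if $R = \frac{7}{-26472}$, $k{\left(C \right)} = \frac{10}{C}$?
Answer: $\frac{\sqrt{-46326 + 1167944640 \sqrt{6}}}{13236} \approx 4.041$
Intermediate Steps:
$R = - \frac{7}{26472}$ ($R = 7 \left(- \frac{1}{26472}\right) = - \frac{7}{26472} \approx -0.00026443$)
$\sqrt{p{\left(\sqrt{\left(\left(-2\right) \left(-6\right) + 2\right) + k{\left(l{\left(1,1 \right)} \right)}} \right)} + R} = \sqrt{5 \sqrt{\left(\left(-2\right) \left(-6\right) + 2\right) + \frac{10}{-3}} - \frac{7}{26472}} = \sqrt{5 \sqrt{\left(12 + 2\right) + 10 \left(- \frac{1}{3}\right)} - \frac{7}{26472}} = \sqrt{5 \sqrt{14 - \frac{10}{3}} - \frac{7}{26472}} = \sqrt{5 \sqrt{\frac{32}{3}} - \frac{7}{26472}} = \sqrt{5 \frac{4 \sqrt{6}}{3} - \frac{7}{26472}} = \sqrt{\frac{20 \sqrt{6}}{3} - \frac{7}{26472}} = \sqrt{- \frac{7}{26472} + \frac{20 \sqrt{6}}{3}}$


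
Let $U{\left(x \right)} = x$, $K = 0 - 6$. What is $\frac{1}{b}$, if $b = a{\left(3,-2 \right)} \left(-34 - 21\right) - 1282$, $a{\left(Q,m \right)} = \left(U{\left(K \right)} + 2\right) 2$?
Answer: $- \frac{1}{842} \approx -0.0011876$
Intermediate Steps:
$K = -6$ ($K = 0 - 6 = -6$)
$a{\left(Q,m \right)} = -8$ ($a{\left(Q,m \right)} = \left(-6 + 2\right) 2 = \left(-4\right) 2 = -8$)
$b = -842$ ($b = - 8 \left(-34 - 21\right) - 1282 = \left(-8\right) \left(-55\right) - 1282 = 440 - 1282 = -842$)
$\frac{1}{b} = \frac{1}{-842} = - \frac{1}{842}$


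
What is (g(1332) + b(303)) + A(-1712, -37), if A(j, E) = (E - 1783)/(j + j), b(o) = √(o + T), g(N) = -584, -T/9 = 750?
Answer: -499449/856 + I*√6447 ≈ -583.47 + 80.293*I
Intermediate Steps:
T = -6750 (T = -9*750 = -6750)
b(o) = √(-6750 + o) (b(o) = √(o - 6750) = √(-6750 + o))
A(j, E) = (-1783 + E)/(2*j) (A(j, E) = (-1783 + E)/((2*j)) = (-1783 + E)*(1/(2*j)) = (-1783 + E)/(2*j))
(g(1332) + b(303)) + A(-1712, -37) = (-584 + √(-6750 + 303)) + (½)*(-1783 - 37)/(-1712) = (-584 + √(-6447)) + (½)*(-1/1712)*(-1820) = (-584 + I*√6447) + 455/856 = -499449/856 + I*√6447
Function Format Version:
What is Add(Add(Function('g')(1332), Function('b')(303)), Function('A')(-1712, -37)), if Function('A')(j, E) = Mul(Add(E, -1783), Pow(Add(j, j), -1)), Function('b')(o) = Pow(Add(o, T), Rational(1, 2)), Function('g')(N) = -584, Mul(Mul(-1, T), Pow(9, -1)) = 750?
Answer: Add(Rational(-499449, 856), Mul(I, Pow(6447, Rational(1, 2)))) ≈ Add(-583.47, Mul(80.293, I))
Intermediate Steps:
T = -6750 (T = Mul(-9, 750) = -6750)
Function('b')(o) = Pow(Add(-6750, o), Rational(1, 2)) (Function('b')(o) = Pow(Add(o, -6750), Rational(1, 2)) = Pow(Add(-6750, o), Rational(1, 2)))
Function('A')(j, E) = Mul(Rational(1, 2), Pow(j, -1), Add(-1783, E)) (Function('A')(j, E) = Mul(Add(-1783, E), Pow(Mul(2, j), -1)) = Mul(Add(-1783, E), Mul(Rational(1, 2), Pow(j, -1))) = Mul(Rational(1, 2), Pow(j, -1), Add(-1783, E)))
Add(Add(Function('g')(1332), Function('b')(303)), Function('A')(-1712, -37)) = Add(Add(-584, Pow(Add(-6750, 303), Rational(1, 2))), Mul(Rational(1, 2), Pow(-1712, -1), Add(-1783, -37))) = Add(Add(-584, Pow(-6447, Rational(1, 2))), Mul(Rational(1, 2), Rational(-1, 1712), -1820)) = Add(Add(-584, Mul(I, Pow(6447, Rational(1, 2)))), Rational(455, 856)) = Add(Rational(-499449, 856), Mul(I, Pow(6447, Rational(1, 2))))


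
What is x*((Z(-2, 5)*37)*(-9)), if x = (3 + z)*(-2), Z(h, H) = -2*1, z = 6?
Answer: -11988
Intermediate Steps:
Z(h, H) = -2
x = -18 (x = (3 + 6)*(-2) = 9*(-2) = -18)
x*((Z(-2, 5)*37)*(-9)) = -18*(-2*37)*(-9) = -(-1332)*(-9) = -18*666 = -11988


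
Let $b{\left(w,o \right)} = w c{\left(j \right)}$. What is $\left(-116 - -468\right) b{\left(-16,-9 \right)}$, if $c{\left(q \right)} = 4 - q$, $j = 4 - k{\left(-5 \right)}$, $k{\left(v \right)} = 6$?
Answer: $-33792$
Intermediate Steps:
$j = -2$ ($j = 4 - 6 = -2$)
$b{\left(w,o \right)} = 6 w$ ($b{\left(w,o \right)} = w \left(4 - -2\right) = w \left(4 + 2\right) = w 6 = 6 w$)
$\left(-116 - -468\right) b{\left(-16,-9 \right)} = \left(-116 - -468\right) 6 \left(-16\right) = \left(-116 + 468\right) \left(-96\right) = 352 \left(-96\right) = -33792$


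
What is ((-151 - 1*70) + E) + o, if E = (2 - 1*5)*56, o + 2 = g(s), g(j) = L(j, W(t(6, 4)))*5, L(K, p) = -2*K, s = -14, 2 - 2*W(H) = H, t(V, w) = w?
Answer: -251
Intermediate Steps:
W(H) = 1 - H/2
g(j) = -10*j (g(j) = -2*j*5 = -10*j)
o = 138 (o = -2 - 10*(-14) = -2 + 140 = 138)
E = -168 (E = (2 - 5)*56 = -3*56 = -168)
((-151 - 1*70) + E) + o = ((-151 - 1*70) - 168) + 138 = ((-151 - 70) - 168) + 138 = (-221 - 168) + 138 = -389 + 138 = -251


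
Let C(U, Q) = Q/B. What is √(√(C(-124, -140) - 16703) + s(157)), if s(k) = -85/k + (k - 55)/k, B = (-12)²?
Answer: √(96084 + 147894*I*√601343)/942 ≈ 8.0421 + 8.0354*I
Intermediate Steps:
B = 144
C(U, Q) = Q/144
s(k) = -85/k + (-55 + k)/k
√(√(C(-124, -140) - 16703) + s(157)) = √(√((1/144)*(-140) - 16703) + (-140 + 157)/157) = √(√(-35/36 - 16703) + (1/157)*17) = √(√(-601343/36) + 17/157) = √(I*√601343/6 + 17/157) = √(17/157 + I*√601343/6)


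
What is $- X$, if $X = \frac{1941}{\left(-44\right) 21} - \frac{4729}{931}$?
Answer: $\frac{294127}{40964} \approx 7.1801$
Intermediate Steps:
$X = - \frac{294127}{40964}$ ($X = \frac{1941}{-924} - \frac{4729}{931} = 1941 \left(- \frac{1}{924}\right) - \frac{4729}{931} = - \frac{647}{308} - \frac{4729}{931} = - \frac{294127}{40964} \approx -7.1801$)
$- X = \left(-1\right) \left(- \frac{294127}{40964}\right) = \frac{294127}{40964}$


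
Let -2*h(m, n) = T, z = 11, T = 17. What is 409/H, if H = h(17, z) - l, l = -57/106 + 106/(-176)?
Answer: -1907576/34327 ≈ -55.571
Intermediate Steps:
h(m, n) = -17/2 (h(m, n) = -1/2*17 = -17/2)
l = -5317/4664 (l = -57*1/106 + 106*(-1/176) = -57/106 - 53/88 = -5317/4664 ≈ -1.1400)
H = -34327/4664 (H = -17/2 - 1*(-5317/4664) = -17/2 + 5317/4664 = -34327/4664 ≈ -7.3600)
409/H = 409/(-34327/4664) = 409*(-4664/34327) = -1907576/34327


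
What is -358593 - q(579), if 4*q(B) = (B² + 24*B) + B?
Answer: -446022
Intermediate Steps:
q(B) = B²/4 + 25*B/4 (q(B) = ((B² + 24*B) + B)/4 = (B² + 25*B)/4 = B²/4 + 25*B/4)
-358593 - q(579) = -358593 - 579*(25 + 579)/4 = -358593 - 579*604/4 = -358593 - 1*87429 = -358593 - 87429 = -446022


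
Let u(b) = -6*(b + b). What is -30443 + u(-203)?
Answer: -28007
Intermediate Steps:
u(b) = -12*b
-30443 + u(-203) = -30443 - 12*(-203) = -30443 + 2436 = -28007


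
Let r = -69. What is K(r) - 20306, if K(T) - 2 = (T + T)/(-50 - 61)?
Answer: -751202/37 ≈ -20303.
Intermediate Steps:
K(T) = 2 - 2*T/111 (K(T) = 2 + (T + T)/(-50 - 61) = 2 + (2*T)/(-111) = 2 + (2*T)*(-1/111) = 2 - 2*T/111)
K(r) - 20306 = (2 - 2/111*(-69)) - 20306 = (2 + 46/37) - 20306 = 120/37 - 20306 = -751202/37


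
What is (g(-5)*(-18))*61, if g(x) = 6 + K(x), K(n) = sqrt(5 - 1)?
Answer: -8784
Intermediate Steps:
K(n) = 2 (K(n) = sqrt(4) = 2)
g(x) = 8 (g(x) = 6 + 2 = 8)
(g(-5)*(-18))*61 = (8*(-18))*61 = -144*61 = -8784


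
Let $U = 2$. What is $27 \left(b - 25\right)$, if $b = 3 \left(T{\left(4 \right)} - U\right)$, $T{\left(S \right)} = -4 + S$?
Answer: $-837$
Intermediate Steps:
$b = -6$ ($b = 3 \left(\left(-4 + 4\right) - 2\right) = 3 \left(0 - 2\right) = 3 \left(-2\right) = -6$)
$27 \left(b - 25\right) = 27 \left(-6 - 25\right) = 27 \left(-31\right) = -837$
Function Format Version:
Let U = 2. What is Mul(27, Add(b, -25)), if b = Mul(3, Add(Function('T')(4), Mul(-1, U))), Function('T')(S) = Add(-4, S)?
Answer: -837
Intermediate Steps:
b = -6 (b = Mul(3, Add(Add(-4, 4), Mul(-1, 2))) = Mul(3, Add(0, -2)) = Mul(3, -2) = -6)
Mul(27, Add(b, -25)) = Mul(27, Add(-6, -25)) = Mul(27, -31) = -837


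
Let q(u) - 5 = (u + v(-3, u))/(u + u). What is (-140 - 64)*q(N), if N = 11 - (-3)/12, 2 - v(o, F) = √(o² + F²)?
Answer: -17102/15 + 34*√241/5 ≈ -1034.6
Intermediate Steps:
v(o, F) = 2 - √(F² + o²) (v(o, F) = 2 - √(o² + F²) = 2 - √(F² + o²))
N = 45/4 (N = 11 - (-3)/12 = 11 - 1*(-¼) = 11 + ¼ = 45/4 ≈ 11.250)
q(u) = 5 + (2 + u - √(9 + u²))/(2*u) (q(u) = 5 + (u + (2 - √(u² + (-3)²)))/(u + u) = 5 + (u + (2 - √(u² + 9)))/((2*u)) = 5 + (u + (2 - √(9 + u²)))*(1/(2*u)) = 5 + (2 + u - √(9 + u²))*(1/(2*u)) = 5 + (2 + u - √(9 + u²))/(2*u))
(-140 - 64)*q(N) = (-140 - 64)*((2 - √(9 + (45/4)²) + 11*(45/4))/(2*(45/4))) = -102*4*(2 - √(9 + 2025/16) + 495/4)/45 = -102*4*(2 - √(2169/16) + 495/4)/45 = -102*4*(2 - 3*√241/4 + 495/4)/45 = -102*4*(503/4 - 3*√241/4)/45 = -204*(503/90 - √241/30) = -17102/15 + 34*√241/5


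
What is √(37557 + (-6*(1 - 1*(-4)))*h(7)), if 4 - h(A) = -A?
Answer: √37227 ≈ 192.94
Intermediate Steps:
h(A) = 4 + A (h(A) = 4 - (-1)*A = 4 + A)
√(37557 + (-6*(1 - 1*(-4)))*h(7)) = √(37557 + (-6*(1 - 1*(-4)))*(4 + 7)) = √(37557 - 6*(1 + 4)*11) = √(37557 - 6*5*11) = √(37557 - 30*11) = √(37557 - 330) = √37227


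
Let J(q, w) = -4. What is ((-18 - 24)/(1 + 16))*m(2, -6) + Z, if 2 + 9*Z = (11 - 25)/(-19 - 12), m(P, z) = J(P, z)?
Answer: 15352/1581 ≈ 9.7103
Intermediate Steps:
m(P, z) = -4
Z = -16/93 (Z = -2/9 + ((11 - 25)/(-19 - 12))/9 = -2/9 + (-14/(-31))/9 = -2/9 + (-14*(-1/31))/9 = -2/9 + (⅑)*(14/31) = -2/9 + 14/279 = -16/93 ≈ -0.17204)
((-18 - 24)/(1 + 16))*m(2, -6) + Z = ((-18 - 24)/(1 + 16))*(-4) - 16/93 = -42/17*(-4) - 16/93 = 168/17 - 16/93 = 15352/1581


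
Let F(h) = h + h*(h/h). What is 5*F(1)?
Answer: 10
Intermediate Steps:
F(h) = 2*h (F(h) = h + h*1 = h + h = 2*h)
5*F(1) = 5*(2*1) = 5*2 = 10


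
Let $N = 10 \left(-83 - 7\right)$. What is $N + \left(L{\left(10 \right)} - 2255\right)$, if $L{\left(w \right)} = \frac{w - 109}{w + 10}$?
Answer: $- \frac{63199}{20} \approx -3159.9$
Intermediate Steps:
$L{\left(w \right)} = \frac{-109 + w}{10 + w}$
$N = -900$ ($N = 10 \left(-90\right) = -900$)
$N + \left(L{\left(10 \right)} - 2255\right) = -900 - \left(2255 - \frac{-109 + 10}{10 + 10}\right) = -900 - \left(2255 - \frac{1}{20} \left(-99\right)\right) = -900 + \left(\frac{1}{20} \left(-99\right) - 2255\right) = -900 - \frac{45199}{20} = - \frac{63199}{20}$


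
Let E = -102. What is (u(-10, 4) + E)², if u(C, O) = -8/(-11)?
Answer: 1240996/121 ≈ 10256.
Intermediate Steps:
u(C, O) = 8/11 (u(C, O) = -8*(-1/11) = 8/11)
(u(-10, 4) + E)² = (8/11 - 102)² = (-1114/11)² = 1240996/121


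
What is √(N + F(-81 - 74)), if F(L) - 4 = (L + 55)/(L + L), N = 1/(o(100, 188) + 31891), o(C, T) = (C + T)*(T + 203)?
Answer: 3*√9637277429077/4479469 ≈ 2.0791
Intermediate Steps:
o(C, T) = (203 + T)*(C + T) (o(C, T) = (C + T)*(203 + T) = (203 + T)*(C + T))
N = 1/144499 (N = 1/((188² + 203*100 + 203*188 + 100*188) + 31891) = 1/((35344 + 20300 + 38164 + 18800) + 31891) = 1/(112608 + 31891) = 1/144499 ≈ 6.9205e-6)
F(L) = 4 + (55 + L)/(2*L) (F(L) = 4 + (L + 55)/(L + L) = 4 + (55 + L)/((2*L)) = 4 + (55 + L)*(1/(2*L)) = 4 + (55 + L)/(2*L))
√(N + F(-81 - 74)) = √(1/144499 + (55 + 9*(-81 - 74))/(2*(-81 - 74))) = √(1/144499 + (½)*(55 + 9*(-155))/(-155)) = √(1/144499 + (½)*(-1/155)*(55 - 1395)) = √(1/144499 + (½)*(-1/155)*(-1340)) = √(1/144499 + 134/31) = √(19362897/4479469) = 3*√9637277429077/4479469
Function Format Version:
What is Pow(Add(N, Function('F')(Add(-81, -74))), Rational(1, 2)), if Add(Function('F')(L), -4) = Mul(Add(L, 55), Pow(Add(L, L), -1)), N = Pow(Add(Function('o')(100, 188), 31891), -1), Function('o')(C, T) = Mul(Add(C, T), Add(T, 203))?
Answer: Mul(Rational(3, 4479469), Pow(9637277429077, Rational(1, 2))) ≈ 2.0791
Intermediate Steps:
Function('o')(C, T) = Mul(Add(203, T), Add(C, T)) (Function('o')(C, T) = Mul(Add(C, T), Add(203, T)) = Mul(Add(203, T), Add(C, T)))
N = Rational(1, 144499) (N = Pow(Add(Add(Pow(188, 2), Mul(203, 100), Mul(203, 188), Mul(100, 188)), 31891), -1) = Pow(Add(Add(35344, 20300, 38164, 18800), 31891), -1) = Pow(Add(112608, 31891), -1) = Pow(144499, -1) = Rational(1, 144499) ≈ 6.9205e-6)
Function('F')(L) = Add(4, Mul(Rational(1, 2), Pow(L, -1), Add(55, L))) (Function('F')(L) = Add(4, Mul(Add(L, 55), Pow(Add(L, L), -1))) = Add(4, Mul(Add(55, L), Pow(Mul(2, L), -1))) = Add(4, Mul(Add(55, L), Mul(Rational(1, 2), Pow(L, -1)))) = Add(4, Mul(Rational(1, 2), Pow(L, -1), Add(55, L))))
Pow(Add(N, Function('F')(Add(-81, -74))), Rational(1, 2)) = Pow(Add(Rational(1, 144499), Mul(Rational(1, 2), Pow(Add(-81, -74), -1), Add(55, Mul(9, Add(-81, -74))))), Rational(1, 2)) = Pow(Add(Rational(1, 144499), Mul(Rational(1, 2), Pow(-155, -1), Add(55, Mul(9, -155)))), Rational(1, 2)) = Pow(Add(Rational(1, 144499), Mul(Rational(1, 2), Rational(-1, 155), Add(55, -1395))), Rational(1, 2)) = Pow(Add(Rational(1, 144499), Mul(Rational(1, 2), Rational(-1, 155), -1340)), Rational(1, 2)) = Pow(Add(Rational(1, 144499), Rational(134, 31)), Rational(1, 2)) = Pow(Rational(19362897, 4479469), Rational(1, 2)) = Mul(Rational(3, 4479469), Pow(9637277429077, Rational(1, 2)))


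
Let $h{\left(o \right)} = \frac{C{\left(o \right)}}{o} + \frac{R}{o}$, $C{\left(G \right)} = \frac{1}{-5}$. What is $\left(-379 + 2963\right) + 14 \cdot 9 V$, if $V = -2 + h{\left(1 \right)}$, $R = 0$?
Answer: $\frac{11534}{5} \approx 2306.8$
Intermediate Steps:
$C{\left(G \right)} = - \frac{1}{5}$
$h{\left(o \right)} = - \frac{1}{5 o}$ ($h{\left(o \right)} = - \frac{1}{5 o} + \frac{0}{o} = - \frac{1}{5 o} + 0 = - \frac{1}{5 o}$)
$V = - \frac{11}{5}$ ($V = -2 - \frac{1}{5 \cdot 1} = -2 - \frac{1}{5} = - \frac{11}{5} \approx -2.2$)
$\left(-379 + 2963\right) + 14 \cdot 9 V = \left(-379 + 2963\right) + 14 \cdot 9 \left(- \frac{11}{5}\right) = 2584 + 126 \left(- \frac{11}{5}\right) = 2584 - \frac{1386}{5} = \frac{11534}{5}$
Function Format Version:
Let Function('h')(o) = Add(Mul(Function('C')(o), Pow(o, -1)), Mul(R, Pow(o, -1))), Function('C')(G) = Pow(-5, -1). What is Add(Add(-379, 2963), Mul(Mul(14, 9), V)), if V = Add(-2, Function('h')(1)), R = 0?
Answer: Rational(11534, 5) ≈ 2306.8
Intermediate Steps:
Function('C')(G) = Rational(-1, 5)
Function('h')(o) = Mul(Rational(-1, 5), Pow(o, -1)) (Function('h')(o) = Add(Mul(Rational(-1, 5), Pow(o, -1)), Mul(0, Pow(o, -1))) = Add(Mul(Rational(-1, 5), Pow(o, -1)), 0) = Mul(Rational(-1, 5), Pow(o, -1)))
V = Rational(-11, 5) (V = Add(-2, Mul(Rational(-1, 5), Pow(1, -1))) = Add(-2, Mul(Rational(-1, 5), 1)) = Add(-2, Rational(-1, 5)) = Rational(-11, 5) ≈ -2.2000)
Add(Add(-379, 2963), Mul(Mul(14, 9), V)) = Add(Add(-379, 2963), Mul(Mul(14, 9), Rational(-11, 5))) = Add(2584, Mul(126, Rational(-11, 5))) = Add(2584, Rational(-1386, 5)) = Rational(11534, 5)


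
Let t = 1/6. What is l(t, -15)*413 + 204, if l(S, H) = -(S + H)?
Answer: 37981/6 ≈ 6330.2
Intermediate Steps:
t = ⅙ ≈ 0.16667
l(S, H) = -H - S (l(S, H) = -(H + S) = -H - S)
l(t, -15)*413 + 204 = (-1*(-15) - 1*⅙)*413 + 204 = (15 - ⅙)*413 + 204 = (89/6)*413 + 204 = 36757/6 + 204 = 37981/6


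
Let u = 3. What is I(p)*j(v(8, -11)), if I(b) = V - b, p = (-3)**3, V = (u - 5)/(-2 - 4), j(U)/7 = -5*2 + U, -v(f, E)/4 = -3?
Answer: 1148/3 ≈ 382.67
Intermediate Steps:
v(f, E) = 12 (v(f, E) = -4*(-3) = 12)
j(U) = -70 + 7*U (j(U) = 7*(-5*2 + U) = 7*(-10 + U) = -70 + 7*U)
V = 1/3 (V = (3 - 5)/(-2 - 4) = -2/(-6) = -2*(-1/6) = 1/3 ≈ 0.33333)
p = -27
I(b) = 1/3 - b
I(p)*j(v(8, -11)) = (1/3 - 1*(-27))*(-70 + 7*12) = (1/3 + 27)*(-70 + 84) = (82/3)*14 = 1148/3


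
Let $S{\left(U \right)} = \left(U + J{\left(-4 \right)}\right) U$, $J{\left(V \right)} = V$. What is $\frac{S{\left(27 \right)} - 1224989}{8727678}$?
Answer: $- \frac{612184}{4363839} \approx -0.14029$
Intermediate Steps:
$S{\left(U \right)} = U \left(-4 + U\right)$ ($S{\left(U \right)} = \left(U - 4\right) U = \left(-4 + U\right) U = U \left(-4 + U\right)$)
$\frac{S{\left(27 \right)} - 1224989}{8727678} = \frac{27 \left(-4 + 27\right) - 1224989}{8727678} = \left(27 \cdot 23 - 1224989\right) \frac{1}{8727678} = \left(621 - 1224989\right) \frac{1}{8727678} = \left(-1224368\right) \frac{1}{8727678} = - \frac{612184}{4363839}$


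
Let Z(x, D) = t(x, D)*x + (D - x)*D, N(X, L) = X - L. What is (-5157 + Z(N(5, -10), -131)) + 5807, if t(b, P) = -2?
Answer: 19746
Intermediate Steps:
Z(x, D) = -2*x + D*(D - x) (Z(x, D) = -2*x + (D - x)*D = -2*x + D*(D - x))
(-5157 + Z(N(5, -10), -131)) + 5807 = (-5157 + ((-131)**2 - 2*(5 - 1*(-10)) - 1*(-131)*(5 - 1*(-10)))) + 5807 = (-5157 + (17161 - 2*(5 + 10) - 1*(-131)*(5 + 10))) + 5807 = (-5157 + (17161 - 2*15 - 1*(-131)*15)) + 5807 = (-5157 + (17161 - 30 + 1965)) + 5807 = (-5157 + 19096) + 5807 = 13939 + 5807 = 19746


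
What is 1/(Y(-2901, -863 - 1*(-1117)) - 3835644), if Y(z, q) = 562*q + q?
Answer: -1/3692642 ≈ -2.7081e-7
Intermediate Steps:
Y(z, q) = 563*q
1/(Y(-2901, -863 - 1*(-1117)) - 3835644) = 1/(563*(-863 - 1*(-1117)) - 3835644) = 1/(563*(-863 + 1117) - 3835644) = 1/(563*254 - 3835644) = 1/(143002 - 3835644) = 1/(-3692642) = -1/3692642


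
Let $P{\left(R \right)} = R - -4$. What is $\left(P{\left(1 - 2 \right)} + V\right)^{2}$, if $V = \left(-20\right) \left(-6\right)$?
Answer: $15129$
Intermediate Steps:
$V = 120$
$P{\left(R \right)} = 4 + R$ ($P{\left(R \right)} = R + 4 = 4 + R$)
$\left(P{\left(1 - 2 \right)} + V\right)^{2} = \left(\left(4 + \left(1 - 2\right)\right) + 120\right)^{2} = \left(\left(4 - 1\right) + 120\right)^{2} = \left(3 + 120\right)^{2} = 123^{2} = 15129$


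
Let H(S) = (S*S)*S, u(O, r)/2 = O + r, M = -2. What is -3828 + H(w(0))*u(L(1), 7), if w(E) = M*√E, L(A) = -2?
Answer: -3828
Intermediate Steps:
w(E) = -2*√E
u(O, r) = 2*O + 2*r (u(O, r) = 2*(O + r) = 2*O + 2*r)
H(S) = S³ (H(S) = S²*S = S³)
-3828 + H(w(0))*u(L(1), 7) = -3828 + (-2*√0)³*(2*(-2) + 2*7) = -3828 + (-2*0)³*(-4 + 14) = -3828 + 0³*10 = -3828 + 0*10 = -3828 + 0 = -3828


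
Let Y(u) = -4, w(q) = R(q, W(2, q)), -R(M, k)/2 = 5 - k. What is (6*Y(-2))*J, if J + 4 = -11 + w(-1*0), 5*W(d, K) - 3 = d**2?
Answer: 2664/5 ≈ 532.80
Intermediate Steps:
W(d, K) = 3/5 + d**2/5
R(M, k) = -10 + 2*k (R(M, k) = -2*(5 - k) = -10 + 2*k)
w(q) = -36/5 (w(q) = -10 + 2*(3/5 + (1/5)*2**2) = -10 + 2*(3/5 + (1/5)*4) = -10 + 2*(3/5 + 4/5) = -10 + 2*(7/5) = -10 + 14/5 = -36/5)
J = -111/5 (J = -4 + (-11 - 36/5) = -4 - 91/5 = -111/5 ≈ -22.200)
(6*Y(-2))*J = (6*(-4))*(-111/5) = -24*(-111/5) = 2664/5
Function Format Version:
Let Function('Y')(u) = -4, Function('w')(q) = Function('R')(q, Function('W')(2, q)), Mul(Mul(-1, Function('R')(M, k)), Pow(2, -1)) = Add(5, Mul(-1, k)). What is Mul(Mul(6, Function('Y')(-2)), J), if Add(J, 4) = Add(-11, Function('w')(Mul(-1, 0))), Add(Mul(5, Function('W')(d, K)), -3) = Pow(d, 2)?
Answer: Rational(2664, 5) ≈ 532.80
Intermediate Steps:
Function('W')(d, K) = Add(Rational(3, 5), Mul(Rational(1, 5), Pow(d, 2)))
Function('R')(M, k) = Add(-10, Mul(2, k)) (Function('R')(M, k) = Mul(-2, Add(5, Mul(-1, k))) = Add(-10, Mul(2, k)))
Function('w')(q) = Rational(-36, 5) (Function('w')(q) = Add(-10, Mul(2, Add(Rational(3, 5), Mul(Rational(1, 5), Pow(2, 2))))) = Add(-10, Mul(2, Add(Rational(3, 5), Mul(Rational(1, 5), 4)))) = Add(-10, Mul(2, Add(Rational(3, 5), Rational(4, 5)))) = Add(-10, Mul(2, Rational(7, 5))) = Add(-10, Rational(14, 5)) = Rational(-36, 5))
J = Rational(-111, 5) (J = Add(-4, Add(-11, Rational(-36, 5))) = Add(-4, Rational(-91, 5)) = Rational(-111, 5) ≈ -22.200)
Mul(Mul(6, Function('Y')(-2)), J) = Mul(Mul(6, -4), Rational(-111, 5)) = Mul(-24, Rational(-111, 5)) = Rational(2664, 5)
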